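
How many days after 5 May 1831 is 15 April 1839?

Day-of-year of May 5, 1831: 125.
Day-of-year of April 15, 1839: 105.
1831 has 365 days, so 365 − 125 = 240 days remain in 1831.
Full years 1832–1838: 5 common + 2 leap = 5×365 + 2×366 = 2557 days.
Total: 240 + 2557 + 105 = 2902 days.

2902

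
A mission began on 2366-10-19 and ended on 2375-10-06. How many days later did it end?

Day-of-year of October 19, 2366: 292.
Day-of-year of October 6, 2375: 279.
2366 has 365 days, so 365 − 292 = 73 days remain in 2366.
Full years 2367–2374: 6 common + 2 leap = 6×365 + 2×366 = 2922 days.
Total: 73 + 2922 + 279 = 3274 days.

3274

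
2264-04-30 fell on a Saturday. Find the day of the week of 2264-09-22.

April 2264: 30 − 30 = 0 days remain.
Then May (31), June (30), July (31), August (31): 31 + 30 + 31 + 31 = 123 days.
September 1–22, 2264: 22 days.
Total: 0 + 123 + 22 = 145 days.
145 mod 7 = 5, so 5 days after Saturday is Thursday.

Thursday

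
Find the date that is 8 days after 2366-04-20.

2366-04-28

Count 8 days after April 20, 2366:
Within April 2366: 28 − 20 = 8 days.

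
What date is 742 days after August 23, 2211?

September 3, 2213

Count 742 days after August 23, 2211:
Day-of-year of August 23, 2211: 235.
Day-of-year of September 3, 2213: 246.
2211 has 365 days, so 365 − 235 = 130 days remain in 2211.
Full years: 2212: 366. Sum = 366.
Total: 130 + 366 + 246 = 742 days.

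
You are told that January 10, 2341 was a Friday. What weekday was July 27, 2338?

Count forward from the earlier date (July 27, 2338) to the later (January 10, 2341):
Day-of-year of July 27, 2338: 208.
Day-of-year of January 10, 2341: 10.
2338 has 365 days, so 365 − 208 = 157 days remain in 2338.
Full years: 2339: 365; 2340: 366. Sum = 731.
Total: 157 + 731 + 10 = 898 days.
898 mod 7 = 2, so 2 days before Friday is Wednesday.

Wednesday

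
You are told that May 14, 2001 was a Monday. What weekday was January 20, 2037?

Tuesday

Day-of-year of May 14, 2001: 134.
Day-of-year of January 20, 2037: 20.
2001 has 365 days, so 365 − 134 = 231 days remain in 2001.
Full years 2002–2036: 26 common + 9 leap = 26×365 + 9×366 = 12784 days.
Total: 231 + 12784 + 20 = 13035 days.
13035 mod 7 = 1, so 1 day after Monday is Tuesday.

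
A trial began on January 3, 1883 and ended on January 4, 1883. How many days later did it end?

1

Within January 1883: 4 − 3 = 1 day.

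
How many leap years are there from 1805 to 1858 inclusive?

Years divisible by 4: 1808, 1812, …, 1856 — 13 in all.
No century exceptions apply. Count: 13.

13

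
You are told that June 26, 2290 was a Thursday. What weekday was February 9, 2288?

Count forward from the earlier date (February 9, 2288) to the later (June 26, 2290):
Day-of-year of February 9, 2288: 40.
Day-of-year of June 26, 2290: 177.
2288 has 366 days, so 366 − 40 = 326 days remain in 2288.
Full years: 2289: 365. Sum = 365.
Total: 326 + 365 + 177 = 868 days.
868 is a multiple of 7, so February 9, 2288 falls on the same weekday: Thursday.

Thursday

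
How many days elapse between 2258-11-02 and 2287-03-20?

Day-of-year of November 2, 2258: 306.
Day-of-year of March 20, 2287: 79.
2258 has 365 days, so 365 − 306 = 59 days remain in 2258.
Full years 2259–2286: 21 common + 7 leap = 21×365 + 7×366 = 10227 days.
Total: 59 + 10227 + 79 = 10365 days.

10365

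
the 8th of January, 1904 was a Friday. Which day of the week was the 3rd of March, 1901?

Sunday

Count forward from the earlier date (March 3, 1901) to the later (January 8, 1904):
Day-of-year of March 3, 1901: 62.
Day-of-year of January 8, 1904: 8.
1901 has 365 days, so 365 − 62 = 303 days remain in 1901.
Full years: 1902: 365; 1903: 365. Sum = 730.
Total: 303 + 730 + 8 = 1041 days.
1041 mod 7 = 5, so 5 days before Friday is Sunday.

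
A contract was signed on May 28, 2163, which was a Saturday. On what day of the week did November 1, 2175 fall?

Wednesday

From May 28, 2163 to May 28, 2175: 12 years, of which 3 contain a Feb 29 — 9×365 + 3×366 = 4383 days.
May 2175: 31 − 28 = 3 days remain.
Then June (30), July (31), August (31), September (30), October (31): 30 + 31 + 31 + 30 + 31 = 153 days.
November 1, 2175: 1 day.
Residual: 157 days.
Total: 4540 days.
4540 mod 7 = 4, so 4 days after Saturday is Wednesday.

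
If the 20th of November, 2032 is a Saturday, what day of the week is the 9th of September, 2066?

Thursday

Day-of-year of November 20, 2032: 325.
Day-of-year of September 9, 2066: 252.
2032 has 366 days, so 366 − 325 = 41 days remain in 2032.
Full years 2033–2065: 25 common + 8 leap = 25×365 + 8×366 = 12053 days.
Total: 41 + 12053 + 252 = 12346 days.
12346 mod 7 = 5, so 5 days after Saturday is Thursday.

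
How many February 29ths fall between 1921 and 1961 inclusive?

10

Years divisible by 4 in [1921, 1961]: 1924, 1928, 1932, 1936, 1940, 1944, 1948, 1952, 1956, 1960.
No century exceptions apply. Count: 10.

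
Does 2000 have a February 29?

Yes

2000 is a leap year (divisible by 400).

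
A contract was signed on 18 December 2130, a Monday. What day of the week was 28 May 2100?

Count forward from the earlier date (May 28, 2100) to the later (December 18, 2130):
Day-of-year of May 28, 2100: 148.
Day-of-year of December 18, 2130: 352.
2100 has 365 days, so 365 − 148 = 217 days remain in 2100.
Full years 2101–2129: 22 common + 7 leap = 22×365 + 7×366 = 10592 days.
Total: 217 + 10592 + 352 = 11161 days.
11161 mod 7 = 3, so 3 days before Monday is Friday.

Friday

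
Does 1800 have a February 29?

No

1800 is not a leap year (divisible by 100 but not 400).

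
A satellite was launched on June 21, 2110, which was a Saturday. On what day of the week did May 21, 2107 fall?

Saturday

Count forward from the earlier date (May 21, 2107) to the later (June 21, 2110):
Day-of-year of May 21, 2107: 141.
Day-of-year of June 21, 2110: 172.
2107 has 365 days, so 365 − 141 = 224 days remain in 2107.
Full years: 2108: 366; 2109: 365. Sum = 731.
Total: 224 + 731 + 172 = 1127 days.
1127 is a multiple of 7, so May 21, 2107 falls on the same weekday: Saturday.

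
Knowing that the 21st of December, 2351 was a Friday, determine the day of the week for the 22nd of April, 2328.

Count forward from the earlier date (April 22, 2328) to the later (December 21, 2351):
From April 22, 2328 to April 22, 2351: 23 years, of which 5 contain a Feb 29 — 18×365 + 5×366 = 8400 days.
April 2351: 30 − 22 = 8 days remain.
Then May (31), June (30), July (31), August (31), September (30), October (31), November (30): 31 + 30 + 31 + 31 + 30 + 31 + 30 = 214 days.
December 1–21, 2351: 21 days.
Residual: 243 days.
Total: 8643 days.
8643 mod 7 = 5, so 5 days before Friday is Sunday.

Sunday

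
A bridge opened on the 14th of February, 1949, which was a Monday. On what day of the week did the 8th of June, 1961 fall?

From February 14, 1949 to February 14, 1961: 12 years, of which 3 contain a Feb 29 — 9×365 + 3×366 = 4383 days.
February 1961: 28 − 14 = 14 days remain (1961 is not a leap year, so February has 28 days).
Then March (31), April (30), May (31): 31 + 30 + 31 = 92 days.
June 1–8, 1961: 8 days.
Residual: 114 days.
Total: 4497 days.
4497 mod 7 = 3, so 3 days after Monday is Thursday.

Thursday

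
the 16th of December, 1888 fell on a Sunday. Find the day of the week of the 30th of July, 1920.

From December 16, 1888 to December 16, 1919: 31 years, of which 6 contain a Feb 29 — 25×365 + 6×366 = 11321 days.
(1900 is not a leap year (divisible by 100 but not 400).)
December 1919: 31 − 16 = 15 days remain.
Then January (31), February 1920 (29), March (31), April (30), May (31), June (30): 31 + 29 + 31 + 30 + 31 + 30 = 182 days.
July 1–30, 1920: 30 days.
Residual: 227 days.
Total: 11548 days.
11548 mod 7 = 5, so 5 days after Sunday is Friday.

Friday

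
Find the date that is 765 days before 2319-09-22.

2317-08-18

Count 765 days before September 22, 2319:
Day-of-year of August 18, 2317: 230.
Day-of-year of September 22, 2319: 265.
2317 has 365 days, so 365 − 230 = 135 days remain in 2317.
Full years: 2318: 365. Sum = 365.
Total: 135 + 365 + 265 = 765 days.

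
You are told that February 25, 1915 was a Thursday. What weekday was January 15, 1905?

Sunday

Count forward from the earlier date (January 15, 1905) to the later (February 25, 1915):
From January 15, 1905 to January 15, 1915: 10 years, of which 2 contain a Feb 29 — 8×365 + 2×366 = 3652 days.
January 1915: 31 − 15 = 16 days remain.
February 1–25, 1915: 25 days (1915 is not a leap year).
Residual: 41 days.
Total: 3693 days.
3693 mod 7 = 4, so 4 days before Thursday is Sunday.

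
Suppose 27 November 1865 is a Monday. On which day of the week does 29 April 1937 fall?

Day-of-year of November 27, 1865: 331.
Day-of-year of April 29, 1937: 119.
1865 has 365 days, so 365 − 331 = 34 days remain in 1865.
Full years 1866–1936: 54 common + 17 leap = 54×365 + 17×366 = 25932 days.
Total: 34 + 25932 + 119 = 26085 days.
26085 mod 7 = 3, so 3 days after Monday is Thursday.

Thursday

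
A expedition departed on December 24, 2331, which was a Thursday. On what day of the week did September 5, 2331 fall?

Count forward from the earlier date (September 5, 2331) to the later (December 24, 2331):
September 2331: 30 − 5 = 25 days remain.
Then October (31), November (30): 31 + 30 = 61 days.
December 1–24, 2331: 24 days.
Total: 25 + 61 + 24 = 110 days.
110 mod 7 = 5, so 5 days before Thursday is Saturday.

Saturday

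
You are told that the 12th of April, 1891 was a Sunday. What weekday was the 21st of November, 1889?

Thursday

Count forward from the earlier date (November 21, 1889) to the later (April 12, 1891):
Day-of-year of November 21, 1889: 325.
Day-of-year of April 12, 1891: 102.
1889 has 365 days, so 365 − 325 = 40 days remain in 1889.
Full years: 1890: 365. Sum = 365.
Total: 40 + 365 + 102 = 507 days.
507 mod 7 = 3, so 3 days before Sunday is Thursday.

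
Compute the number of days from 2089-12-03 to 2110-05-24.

From December 3, 2089 to December 3, 2109: 20 years, of which 4 contain a Feb 29 — 16×365 + 4×366 = 7304 days.
(2100 is not a leap year (divisible by 100 but not 400).)
December 2109: 31 − 3 = 28 days remain.
Then January (31), February 2110 (28), March (31), April (30): 31 + 28 + 31 + 30 = 120 days.
May 1–24, 2110: 24 days.
Residual: 172 days.
Total: 7476 days.

7476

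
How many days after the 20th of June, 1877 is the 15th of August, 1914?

Day-of-year of June 20, 1877: 171.
Day-of-year of August 15, 1914: 227.
1877 has 365 days, so 365 − 171 = 194 days remain in 1877.
Full years 1878–1913: 28 common + 8 leap = 28×365 + 8×366 = 13148 days.
Total: 194 + 13148 + 227 = 13569 days.

13569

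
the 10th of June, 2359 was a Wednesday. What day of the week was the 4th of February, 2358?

Count forward from the earlier date (February 4, 2358) to the later (June 10, 2359):
Day-of-year of February 4, 2358: 35.
Day-of-year of June 10, 2359: 161.
2358 has 365 days, so 365 − 35 = 330 days remain in 2358.
Total: 330 + 161 = 491 days.
491 mod 7 = 1, so 1 day before Wednesday is Tuesday.

Tuesday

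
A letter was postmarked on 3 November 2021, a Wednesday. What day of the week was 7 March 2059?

Friday

From November 3, 2021 to November 3, 2058: 37 years, of which 9 contain a Feb 29 — 28×365 + 9×366 = 13514 days.
November 2058: 30 − 3 = 27 days remain.
Then December (31), January (31), February 2059 (28): 31 + 31 + 28 = 90 days.
March 1–7, 2059: 7 days.
Residual: 124 days.
Total: 13638 days.
13638 mod 7 = 2, so 2 days after Wednesday is Friday.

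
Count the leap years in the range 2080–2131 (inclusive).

12

Years divisible by 4: 2080, 2084, …, 2128 — 13 in all.
Of these, 2100 is divisible by 100 but not 400, so not leap.
Leap years: 13 − 1 = 12.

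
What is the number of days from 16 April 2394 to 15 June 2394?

60

April 2394: 30 − 16 = 14 days remain.
Then May (31): 31 days.
June 1–15, 2394: 15 days.
Total: 14 + 31 + 15 = 60 days.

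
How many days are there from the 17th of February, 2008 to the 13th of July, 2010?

877

Day-of-year of February 17, 2008: 48.
Day-of-year of July 13, 2010: 194.
2008 has 366 days, so 366 − 48 = 318 days remain in 2008.
Full years: 2009: 365. Sum = 365.
Total: 318 + 365 + 194 = 877 days.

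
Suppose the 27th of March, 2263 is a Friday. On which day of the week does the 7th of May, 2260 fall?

Monday

Count forward from the earlier date (May 7, 2260) to the later (March 27, 2263):
Day-of-year of May 7, 2260: 128.
Day-of-year of March 27, 2263: 86.
2260 has 366 days, so 366 − 128 = 238 days remain in 2260.
Full years: 2261: 365; 2262: 365. Sum = 730.
Total: 238 + 730 + 86 = 1054 days.
1054 mod 7 = 4, so 4 days before Friday is Monday.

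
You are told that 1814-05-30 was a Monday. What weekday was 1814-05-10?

Tuesday

Count forward from the earlier date (May 10, 1814) to the later (May 30, 1814):
Within May 1814: 30 − 10 = 20 days.
20 mod 7 = 6, so 6 days before Monday is Tuesday.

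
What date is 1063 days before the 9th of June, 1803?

the 11th of July, 1800

Count 1063 days before June 9, 1803:
Day-of-year of July 11, 1800: 192.
Day-of-year of June 9, 1803: 160.
1800 has 365 days, so 365 − 192 = 173 days remain in 1800.
Full years: 1801: 365; 1802: 365. Sum = 730.
Total: 173 + 730 + 160 = 1063 days.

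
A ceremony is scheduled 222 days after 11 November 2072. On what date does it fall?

21 June 2073

Count 222 days after November 11, 2072:
Day-of-year of November 11, 2072: 316.
Day-of-year of June 21, 2073: 172.
2072 has 366 days, so 366 − 316 = 50 days remain in 2072.
Total: 50 + 172 = 222 days.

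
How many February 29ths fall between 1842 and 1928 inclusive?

21

Years divisible by 4: 1844, 1848, …, 1928 — 22 in all.
Of these, 1900 is divisible by 100 but not 400, so not leap.
Leap years: 22 − 1 = 21.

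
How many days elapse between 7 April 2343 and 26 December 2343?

April 2343: 30 − 7 = 23 days remain.
Then May (31), June (30), July (31), August (31), September (30), October (31), November (30): 31 + 30 + 31 + 31 + 30 + 31 + 30 = 214 days.
December 1–26, 2343: 26 days.
Total: 23 + 214 + 26 = 263 days.

263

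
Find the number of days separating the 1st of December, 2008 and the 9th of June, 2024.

Day-of-year of December 1, 2008: 336.
Day-of-year of June 9, 2024: 161.
2008 has 366 days, so 366 − 336 = 30 days remain in 2008.
Full years 2009–2023: 12 common + 3 leap = 12×365 + 3×366 = 5478 days.
Total: 30 + 5478 + 161 = 5669 days.

5669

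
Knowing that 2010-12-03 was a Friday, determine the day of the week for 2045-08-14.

Monday

Day-of-year of December 3, 2010: 337.
Day-of-year of August 14, 2045: 226.
2010 has 365 days, so 365 − 337 = 28 days remain in 2010.
Full years 2011–2044: 25 common + 9 leap = 25×365 + 9×366 = 12419 days.
Total: 28 + 12419 + 226 = 12673 days.
12673 mod 7 = 3, so 3 days after Friday is Monday.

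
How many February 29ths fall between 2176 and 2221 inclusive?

Years divisible by 4 in [2176, 2221]: 2176, 2180, 2184, 2188, 2192, 2196, 2200, 2204, 2208, 2212, 2216, 2220.
Of these, 2200 is divisible by 100 but not 400, so not leap.
Leap years: 12 − 1 = 11.

11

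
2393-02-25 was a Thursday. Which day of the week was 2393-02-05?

Friday

Count forward from the earlier date (February 5, 2393) to the later (February 25, 2393):
Within February 2393: 25 − 5 = 20 days.
20 mod 7 = 6, so 6 days before Thursday is Friday.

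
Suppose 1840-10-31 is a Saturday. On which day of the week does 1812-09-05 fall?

Count forward from the earlier date (September 5, 1812) to the later (October 31, 1840):
Day-of-year of September 5, 1812: 249.
Day-of-year of October 31, 1840: 305.
1812 has 366 days, so 366 − 249 = 117 days remain in 1812.
Full years 1813–1839: 21 common + 6 leap = 21×365 + 6×366 = 9861 days.
Total: 117 + 9861 + 305 = 10283 days.
10283 is a multiple of 7, so 1812-09-05 falls on the same weekday: Saturday.

Saturday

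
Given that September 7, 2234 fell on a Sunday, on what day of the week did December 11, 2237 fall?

September 7, 2234 → September 7, 2235: 365 days.
September 7, 2235 → September 7, 2236: 366 days (2236 is a leap year).
September 7, 2236 → September 7, 2237: 365 days.
September 2237: 30 − 7 = 23 days remain.
Then October (31), November (30): 31 + 30 = 61 days.
December 1–11, 2237: 11 days.
Residual: 95 days.
Total: 1191 days.
1191 mod 7 = 1, so 1 day after Sunday is Monday.

Monday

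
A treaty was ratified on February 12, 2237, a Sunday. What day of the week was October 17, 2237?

Tuesday

February 2237: 28 − 12 = 16 days remain (2237 is not a leap year, so February has 28 days).
Then March (31), April (30), May (31), June (30), July (31), August (31), September (30): 31 + 30 + 31 + 30 + 31 + 31 + 30 = 214 days.
October 1–17, 2237: 17 days.
Total: 16 + 214 + 17 = 247 days.
247 mod 7 = 2, so 2 days after Sunday is Tuesday.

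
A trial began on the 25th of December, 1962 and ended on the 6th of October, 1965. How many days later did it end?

1016

December 25, 1962 → December 25, 1963: 365 days.
December 25, 1963 → December 25, 1964: 366 days (1964 is a leap year).
December 1964: 31 − 25 = 6 days remain.
Then 9 full months totalling 273 days.
October 1–6, 1965: 6 days.
Residual: 285 days.
Total: 1016 days.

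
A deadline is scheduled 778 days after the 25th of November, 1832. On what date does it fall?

the 12th of January, 1835

Count 778 days after November 25, 1832:
Day-of-year of November 25, 1832: 330.
Day-of-year of January 12, 1835: 12.
1832 has 366 days, so 366 − 330 = 36 days remain in 1832.
Full years: 1833: 365; 1834: 365. Sum = 730.
Total: 36 + 730 + 12 = 778 days.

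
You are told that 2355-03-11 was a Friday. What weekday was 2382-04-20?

From March 11, 2355 to March 11, 2382: 27 years, of which 7 contain a Feb 29 — 20×365 + 7×366 = 9862 days.
March 2382: 31 − 11 = 20 days remain.
April 1–20, 2382: 20 days.
Residual: 40 days.
Total: 9902 days.
9902 mod 7 = 4, so 4 days after Friday is Tuesday.

Tuesday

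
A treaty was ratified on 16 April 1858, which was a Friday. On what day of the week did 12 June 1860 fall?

Tuesday

April 1858: 30 − 16 = 14 days remain.
Then 25 full months totalling 762 days.
June 1–12, 1860: 12 days.
Total: 14 + 762 + 12 = 788 days.
788 mod 7 = 4, so 4 days after Friday is Tuesday.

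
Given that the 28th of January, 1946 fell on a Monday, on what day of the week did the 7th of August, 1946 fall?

Wednesday

January 1946: 31 − 28 = 3 days remain.
Then February 1946 (28), March (31), April (30), May (31), June (30), July (31): 28 + 31 + 30 + 31 + 30 + 31 = 181 days.
August 1–7, 1946: 7 days.
Total: 3 + 181 + 7 = 191 days.
191 mod 7 = 2, so 2 days after Monday is Wednesday.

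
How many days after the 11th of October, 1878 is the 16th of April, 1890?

4205

Day-of-year of October 11, 1878: 284.
Day-of-year of April 16, 1890: 106.
1878 has 365 days, so 365 − 284 = 81 days remain in 1878.
Full years 1879–1889: 8 common + 3 leap = 8×365 + 3×366 = 4018 days.
Total: 81 + 4018 + 106 = 4205 days.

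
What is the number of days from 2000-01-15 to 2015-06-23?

Day-of-year of January 15, 2000: 15.
Day-of-year of June 23, 2015: 174.
2000 has 366 days, so 366 − 15 = 351 days remain in 2000.
Full years 2001–2014: 11 common + 3 leap = 11×365 + 3×366 = 5113 days.
Total: 351 + 5113 + 174 = 5638 days.

5638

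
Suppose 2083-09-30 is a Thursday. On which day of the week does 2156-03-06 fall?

Saturday

Day-of-year of September 30, 2083: 273.
Day-of-year of March 6, 2156: 66.
2083 has 365 days, so 365 − 273 = 92 days remain in 2083.
Full years 2084–2155: 55 common + 17 leap = 55×365 + 17×366 = 26297 days.
Total: 92 + 26297 + 66 = 26455 days.
26455 mod 7 = 2, so 2 days after Thursday is Saturday.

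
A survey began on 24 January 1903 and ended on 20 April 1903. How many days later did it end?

86

January 1903: 31 − 24 = 7 days remain.
Then February 1903 (28), March (31): 28 + 31 = 59 days.
April 1–20, 1903: 20 days.
Total: 7 + 59 + 20 = 86 days.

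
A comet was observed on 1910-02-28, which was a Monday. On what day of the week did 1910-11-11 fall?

Friday

February 1910: 28 − 28 = 0 days remain (1910 is not a leap year, so February has 28 days).
Then March (31), April (30), May (31), June (30), July (31), August (31), September (30), October (31): 31 + 30 + 31 + 30 + 31 + 31 + 30 + 31 = 245 days.
November 1–11, 1910: 11 days.
Total: 0 + 245 + 11 = 256 days.
256 mod 7 = 4, so 4 days after Monday is Friday.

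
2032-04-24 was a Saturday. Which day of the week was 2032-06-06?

Sunday

April 2032: 30 − 24 = 6 days remain.
Then May (31): 31 days.
June 1–6, 2032: 6 days.
Total: 6 + 31 + 6 = 43 days.
43 mod 7 = 1, so 1 day after Saturday is Sunday.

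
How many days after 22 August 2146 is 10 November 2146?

August 2146: 31 − 22 = 9 days remain.
Then September (30), October (31): 30 + 31 = 61 days.
November 1–10, 2146: 10 days.
Total: 9 + 61 + 10 = 80 days.

80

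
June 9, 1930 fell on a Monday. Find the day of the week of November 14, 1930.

Friday

June 1930: 30 − 9 = 21 days remain.
Then July (31), August (31), September (30), October (31): 31 + 31 + 30 + 31 = 123 days.
November 1–14, 1930: 14 days.
Total: 21 + 123 + 14 = 158 days.
158 mod 7 = 4, so 4 days after Monday is Friday.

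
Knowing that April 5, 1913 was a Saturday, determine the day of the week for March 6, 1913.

Count forward from the earlier date (March 6, 1913) to the later (April 5, 1913):
March 1913: 31 − 6 = 25 days remain.
April 1–5, 1913: 5 days.
Total: 25 + 5 = 30 days.
30 mod 7 = 2, so 2 days before Saturday is Thursday.

Thursday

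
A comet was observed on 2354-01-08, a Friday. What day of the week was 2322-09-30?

Count forward from the earlier date (September 30, 2322) to the later (January 8, 2354):
Day-of-year of September 30, 2322: 273.
Day-of-year of January 8, 2354: 8.
2322 has 365 days, so 365 − 273 = 92 days remain in 2322.
Full years 2323–2353: 23 common + 8 leap = 23×365 + 8×366 = 11323 days.
Total: 92 + 11323 + 8 = 11423 days.
11423 mod 7 = 6, so 6 days before Friday is Saturday.

Saturday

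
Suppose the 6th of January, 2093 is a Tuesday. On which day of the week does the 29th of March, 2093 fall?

January 2093: 31 − 6 = 25 days remain.
Then February 2093 (28): 28 days.
March 1–29, 2093: 29 days.
Total: 25 + 28 + 29 = 82 days.
82 mod 7 = 5, so 5 days after Tuesday is Sunday.

Sunday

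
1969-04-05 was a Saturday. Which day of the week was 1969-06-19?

Thursday

April 1969: 30 − 5 = 25 days remain.
Then May (31): 31 days.
June 1–19, 1969: 19 days.
Total: 25 + 31 + 19 = 75 days.
75 mod 7 = 5, so 5 days after Saturday is Thursday.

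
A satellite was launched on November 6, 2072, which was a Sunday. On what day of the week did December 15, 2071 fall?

Count forward from the earlier date (December 15, 2071) to the later (November 6, 2072):
Day-of-year of December 15, 2071: 349.
Day-of-year of November 6, 2072: 311.
2071 has 365 days, so 365 − 349 = 16 days remain in 2071.
Total: 16 + 311 = 327 days.
327 mod 7 = 5, so 5 days before Sunday is Tuesday.

Tuesday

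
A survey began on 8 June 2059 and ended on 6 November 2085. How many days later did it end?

Day-of-year of June 8, 2059: 159.
Day-of-year of November 6, 2085: 310.
2059 has 365 days, so 365 − 159 = 206 days remain in 2059.
Full years 2060–2084: 18 common + 7 leap = 18×365 + 7×366 = 9132 days.
Total: 206 + 9132 + 310 = 9648 days.

9648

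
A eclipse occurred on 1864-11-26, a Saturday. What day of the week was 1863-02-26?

Thursday

Count forward from the earlier date (February 26, 1863) to the later (November 26, 1864):
Day-of-year of February 26, 1863: 57.
Day-of-year of November 26, 1864: 331.
1863 has 365 days, so 365 − 57 = 308 days remain in 1863.
Total: 308 + 331 = 639 days.
639 mod 7 = 2, so 2 days before Saturday is Thursday.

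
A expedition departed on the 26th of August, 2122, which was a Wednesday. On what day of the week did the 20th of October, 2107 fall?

Thursday

Count forward from the earlier date (October 20, 2107) to the later (August 26, 2122):
Day-of-year of October 20, 2107: 293.
Day-of-year of August 26, 2122: 238.
2107 has 365 days, so 365 − 293 = 72 days remain in 2107.
Full years 2108–2121: 10 common + 4 leap = 10×365 + 4×366 = 5114 days.
Total: 72 + 5114 + 238 = 5424 days.
5424 mod 7 = 6, so 6 days before Wednesday is Thursday.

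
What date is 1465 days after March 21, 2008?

March 25, 2012

Count 1465 days after March 21, 2008:
Day-of-year of March 21, 2008: 81.
Day-of-year of March 25, 2012: 85.
2008 has 366 days, so 366 − 81 = 285 days remain in 2008.
Full years: 2009: 365; 2010: 365; 2011: 365. Sum = 1095.
Total: 285 + 1095 + 85 = 1465 days.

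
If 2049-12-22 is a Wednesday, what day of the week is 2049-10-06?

Count forward from the earlier date (October 6, 2049) to the later (December 22, 2049):
October 2049: 31 − 6 = 25 days remain.
Then November (30): 30 days.
December 1–22, 2049: 22 days.
Total: 25 + 30 + 22 = 77 days.
77 is a multiple of 7, so 2049-10-06 falls on the same weekday: Wednesday.

Wednesday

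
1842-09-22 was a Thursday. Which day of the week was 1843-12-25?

Monday

Day-of-year of September 22, 1842: 265.
Day-of-year of December 25, 1843: 359.
1842 has 365 days, so 365 − 265 = 100 days remain in 1842.
Total: 100 + 359 = 459 days.
459 mod 7 = 4, so 4 days after Thursday is Monday.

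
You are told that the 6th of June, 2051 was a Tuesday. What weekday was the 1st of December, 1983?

Thursday

Count forward from the earlier date (December 1, 1983) to the later (June 6, 2051):
Day-of-year of December 1, 1983: 335.
Day-of-year of June 6, 2051: 157.
1983 has 365 days, so 365 − 335 = 30 days remain in 1983.
Full years 1984–2050: 50 common + 17 leap = 50×365 + 17×366 = 24472 days.
Total: 30 + 24472 + 157 = 24659 days.
24659 mod 7 = 5, so 5 days before Tuesday is Thursday.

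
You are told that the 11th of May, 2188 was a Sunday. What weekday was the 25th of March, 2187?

Count forward from the earlier date (March 25, 2187) to the later (May 11, 2188):
March 25, 2187 → March 25, 2188: 366 days (2188 is a leap year).
March 2188: 31 − 25 = 6 days remain.
Then April (30): 30 days.
May 1–11, 2188: 11 days.
Residual: 47 days.
Total: 413 days.
413 is a multiple of 7, so the 25th of March, 2187 falls on the same weekday: Sunday.

Sunday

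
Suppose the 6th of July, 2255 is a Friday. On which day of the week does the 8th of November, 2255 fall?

Thursday

July 2255: 31 − 6 = 25 days remain.
Then August (31), September (30), October (31): 31 + 30 + 31 = 92 days.
November 1–8, 2255: 8 days.
Total: 25 + 92 + 8 = 125 days.
125 mod 7 = 6, so 6 days after Friday is Thursday.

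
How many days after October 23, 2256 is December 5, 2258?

773

October 2256: 31 − 23 = 8 days remain.
Then 25 full months totalling 760 days.
December 1–5, 2258: 5 days.
Total: 8 + 760 + 5 = 773 days.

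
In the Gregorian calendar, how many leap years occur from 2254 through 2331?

18

Years divisible by 4: 2256, 2260, …, 2328 — 19 in all.
Of these, 2300 is divisible by 100 but not 400, so not leap.
Leap years: 19 − 1 = 18.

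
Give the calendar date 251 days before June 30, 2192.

October 23, 2191

Count 251 days before June 30, 2192:
October 2191: 31 − 23 = 8 days remain.
Then November (30), December (31), January (31), February 2192 (29), March (31), April (30), May (31): 30 + 31 + 31 + 29 + 31 + 30 + 31 = 213 days.
June 1–30, 2192: 30 days.
Total: 8 + 213 + 30 = 251 days.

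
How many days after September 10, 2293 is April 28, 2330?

From September 10, 2293 to September 10, 2329: 36 years, of which 8 contain a Feb 29 — 28×365 + 8×366 = 13148 days.
(2300 is not a leap year (divisible by 100 but not 400).)
September 2329: 30 − 10 = 20 days remain.
Then October (31), November (30), December (31), January (31), February 2330 (28), March (31): 31 + 30 + 31 + 31 + 28 + 31 = 182 days.
April 1–28, 2330: 28 days.
Residual: 230 days.
Total: 13378 days.

13378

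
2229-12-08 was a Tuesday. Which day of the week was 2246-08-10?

Monday

Day-of-year of December 8, 2229: 342.
Day-of-year of August 10, 2246: 222.
2229 has 365 days, so 365 − 342 = 23 days remain in 2229.
Full years 2230–2245: 12 common + 4 leap = 12×365 + 4×366 = 5844 days.
Total: 23 + 5844 + 222 = 6089 days.
6089 mod 7 = 6, so 6 days after Tuesday is Monday.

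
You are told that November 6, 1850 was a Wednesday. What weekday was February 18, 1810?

Count forward from the earlier date (February 18, 1810) to the later (November 6, 1850):
Day-of-year of February 18, 1810: 49.
Day-of-year of November 6, 1850: 310.
1810 has 365 days, so 365 − 49 = 316 days remain in 1810.
Full years 1811–1849: 29 common + 10 leap = 29×365 + 10×366 = 14245 days.
Total: 316 + 14245 + 310 = 14871 days.
14871 mod 7 = 3, so 3 days before Wednesday is Sunday.

Sunday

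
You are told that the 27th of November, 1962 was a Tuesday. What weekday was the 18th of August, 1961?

Count forward from the earlier date (August 18, 1961) to the later (November 27, 1962):
August 18, 1961 → August 18, 1962: 365 days.
August 1962: 31 − 18 = 13 days remain.
Then September (30), October (31): 30 + 31 = 61 days.
November 1–27, 1962: 27 days.
Residual: 101 days.
Total: 466 days.
466 mod 7 = 4, so 4 days before Tuesday is Friday.

Friday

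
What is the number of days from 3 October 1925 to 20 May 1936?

From October 3, 1925 to October 3, 1935: 10 years, of which 2 contain a Feb 29 — 8×365 + 2×366 = 3652 days.
October 1935: 31 − 3 = 28 days remain.
Then November (30), December (31), January (31), February 1936 (29), March (31), April (30): 30 + 31 + 31 + 29 + 31 + 30 = 182 days.
May 1–20, 1936: 20 days.
Residual: 230 days.
Total: 3882 days.

3882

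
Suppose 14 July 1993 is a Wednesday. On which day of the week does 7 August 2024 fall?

Day-of-year of July 14, 1993: 195.
Day-of-year of August 7, 2024: 220.
1993 has 365 days, so 365 − 195 = 170 days remain in 1993.
Full years 1994–2023: 23 common + 7 leap = 23×365 + 7×366 = 10957 days.
Total: 170 + 10957 + 220 = 11347 days.
11347 is a multiple of 7, so 7 August 2024 falls on the same weekday: Wednesday.

Wednesday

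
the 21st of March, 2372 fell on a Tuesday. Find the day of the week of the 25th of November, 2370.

Wednesday

Count forward from the earlier date (November 25, 2370) to the later (March 21, 2372):
November 2370: 30 − 25 = 5 days remain.
Then 15 full months totalling 456 days.
March 1–21, 2372: 21 days.
Total: 5 + 456 + 21 = 482 days.
482 mod 7 = 6, so 6 days before Tuesday is Wednesday.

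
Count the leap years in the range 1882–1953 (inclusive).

17

Years divisible by 4: 1884, 1888, …, 1952 — 18 in all.
Of these, 1900 is divisible by 100 but not 400, so not leap.
Leap years: 18 − 1 = 17.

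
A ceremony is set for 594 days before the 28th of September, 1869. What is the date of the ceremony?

the 12th of February, 1868

Count 594 days before September 28, 1869:
Day-of-year of February 12, 1868: 43.
Day-of-year of September 28, 1869: 271.
1868 has 366 days, so 366 − 43 = 323 days remain in 1868.
Total: 323 + 271 = 594 days.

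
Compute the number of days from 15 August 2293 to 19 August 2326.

12056

From August 15, 2293 to August 15, 2326: 33 years, of which 7 contain a Feb 29 — 26×365 + 7×366 = 12052 days.
(2300 is not a leap year (divisible by 100 but not 400).)
Within August 2326: 19 − 15 = 4 days.
Total: 12056 days.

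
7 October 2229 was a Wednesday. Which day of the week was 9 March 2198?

Count forward from the earlier date (March 9, 2198) to the later (October 7, 2229):
From March 9, 2198 to March 9, 2229: 31 years, of which 7 contain a Feb 29 — 24×365 + 7×366 = 11322 days.
(2200 is not a leap year (divisible by 100 but not 400).)
March 2229: 31 − 9 = 22 days remain.
Then April (30), May (31), June (30), July (31), August (31), September (30): 30 + 31 + 30 + 31 + 31 + 30 = 183 days.
October 1–7, 2229: 7 days.
Residual: 212 days.
Total: 11534 days.
11534 mod 7 = 5, so 5 days before Wednesday is Friday.

Friday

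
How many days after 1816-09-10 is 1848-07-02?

11618

Day-of-year of September 10, 1816: 254.
Day-of-year of July 2, 1848: 184.
1816 has 366 days, so 366 − 254 = 112 days remain in 1816.
Full years 1817–1847: 24 common + 7 leap = 24×365 + 7×366 = 11322 days.
Total: 112 + 11322 + 184 = 11618 days.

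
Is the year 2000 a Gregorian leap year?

2000 is a leap year (divisible by 400).

Yes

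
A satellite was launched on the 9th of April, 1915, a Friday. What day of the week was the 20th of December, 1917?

April 9, 1915 → April 9, 1916: 366 days (1916 is a leap year).
April 9, 1916 → April 9, 1917: 365 days.
April 1917: 30 − 9 = 21 days remain.
Then May (31), June (30), July (31), August (31), September (30), October (31), November (30): 31 + 30 + 31 + 31 + 30 + 31 + 30 = 214 days.
December 1–20, 1917: 20 days.
Residual: 255 days.
Total: 986 days.
986 mod 7 = 6, so 6 days after Friday is Thursday.

Thursday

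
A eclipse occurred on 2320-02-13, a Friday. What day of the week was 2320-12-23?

Thursday

February 2320: 29 − 13 = 16 days remain (2320 is a leap year, so February has 29 days).
Then 9 full months totalling 275 days.
December 1–23, 2320: 23 days.
Total: 16 + 275 + 23 = 314 days.
314 mod 7 = 6, so 6 days after Friday is Thursday.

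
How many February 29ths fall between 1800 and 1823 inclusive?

Years divisible by 4 in [1800, 1823]: 1800, 1804, 1808, 1812, 1816, 1820.
Of these, 1800 is divisible by 100 but not 400, so not leap.
Leap years: 6 − 1 = 5.

5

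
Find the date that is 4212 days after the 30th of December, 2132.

the 12th of July, 2144

Count 4212 days after December 30, 2132:
From December 30, 2132 to December 30, 2143: 11 years, of which 2 contain a Feb 29 — 9×365 + 2×366 = 4017 days.
December 2143: 31 − 30 = 1 day remains.
Then January (31), February 2144 (29), March (31), April (30), May (31), June (30): 31 + 29 + 31 + 30 + 31 + 30 = 182 days.
July 1–12, 2144: 12 days.
Residual: 195 days.
Total: 4212 days.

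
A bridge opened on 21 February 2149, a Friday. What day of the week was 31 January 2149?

Friday

Count forward from the earlier date (January 31, 2149) to the later (February 21, 2149):
January 2149: 31 − 31 = 0 days remain.
February 1–21, 2149: 21 days (2149 is not a leap year).
Total: 0 + 21 = 21 days.
21 is a multiple of 7, so 31 January 2149 falls on the same weekday: Friday.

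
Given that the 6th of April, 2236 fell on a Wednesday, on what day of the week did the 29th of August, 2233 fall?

Count forward from the earlier date (August 29, 2233) to the later (April 6, 2236):
Day-of-year of August 29, 2233: 241.
Day-of-year of April 6, 2236: 97.
2233 has 365 days, so 365 − 241 = 124 days remain in 2233.
Full years: 2234: 365; 2235: 365. Sum = 730.
Total: 124 + 730 + 97 = 951 days.
951 mod 7 = 6, so 6 days before Wednesday is Thursday.

Thursday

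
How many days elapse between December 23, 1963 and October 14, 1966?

December 23, 1963 → December 23, 1964: 366 days (1964 is a leap year).
December 23, 1964 → December 23, 1965: 365 days.
December 1965: 31 − 23 = 8 days remain.
Then 9 full months totalling 273 days.
October 1–14, 1966: 14 days.
Residual: 295 days.
Total: 1026 days.

1026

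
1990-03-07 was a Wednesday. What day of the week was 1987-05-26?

Tuesday

Count forward from the earlier date (May 26, 1987) to the later (March 7, 1990):
May 26, 1987 → May 26, 1988: 366 days (1988 is a leap year).
May 26, 1988 → May 26, 1989: 365 days.
May 1989: 31 − 26 = 5 days remain.
Then 9 full months totalling 273 days.
March 1–7, 1990: 7 days.
Residual: 285 days.
Total: 1016 days.
1016 mod 7 = 1, so 1 day before Wednesday is Tuesday.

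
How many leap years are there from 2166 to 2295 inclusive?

Years divisible by 4: 2168, 2172, …, 2292 — 32 in all.
Of these, 2200 is divisible by 100 but not 400, so not leap.
Leap years: 32 − 1 = 31.

31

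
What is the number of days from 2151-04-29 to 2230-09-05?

28983

Day-of-year of April 29, 2151: 119.
Day-of-year of September 5, 2230: 248.
2151 has 365 days, so 365 − 119 = 246 days remain in 2151.
Full years 2152–2229: 59 common + 19 leap = 59×365 + 19×366 = 28489 days.
Total: 246 + 28489 + 248 = 28983 days.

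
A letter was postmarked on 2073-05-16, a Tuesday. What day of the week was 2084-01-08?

Saturday

From May 16, 2073 to May 16, 2083: 10 years, of which 2 contain a Feb 29 — 8×365 + 2×366 = 3652 days.
May 2083: 31 − 16 = 15 days remain.
Then June (30), July (31), August (31), September (30), October (31), November (30), December (31): 30 + 31 + 31 + 30 + 31 + 30 + 31 = 214 days.
January 1–8, 2084: 8 days.
Residual: 237 days.
Total: 3889 days.
3889 mod 7 = 4, so 4 days after Tuesday is Saturday.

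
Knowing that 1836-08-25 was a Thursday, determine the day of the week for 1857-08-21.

Day-of-year of August 25, 1836: 238.
Day-of-year of August 21, 1857: 233.
1836 has 366 days, so 366 − 238 = 128 days remain in 1836.
Full years 1837–1856: 15 common + 5 leap = 15×365 + 5×366 = 7305 days.
Total: 128 + 7305 + 233 = 7666 days.
7666 mod 7 = 1, so 1 day after Thursday is Friday.

Friday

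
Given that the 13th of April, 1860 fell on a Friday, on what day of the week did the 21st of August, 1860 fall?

April 1860: 30 − 13 = 17 days remain.
Then May (31), June (30), July (31): 31 + 30 + 31 = 92 days.
August 1–21, 1860: 21 days.
Total: 17 + 92 + 21 = 130 days.
130 mod 7 = 4, so 4 days after Friday is Tuesday.

Tuesday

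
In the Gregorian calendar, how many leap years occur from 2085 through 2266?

Years divisible by 4: 2088, 2092, …, 2264 — 45 in all.
Of these, 2100, 2200 are divisible by 100 but not 400, so not leap.
Leap years: 45 − 2 = 43.

43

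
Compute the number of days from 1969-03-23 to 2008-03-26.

14248

Day-of-year of March 23, 1969: 82.
Day-of-year of March 26, 2008: 86.
1969 has 365 days, so 365 − 82 = 283 days remain in 1969.
Full years 1970–2007: 29 common + 9 leap = 29×365 + 9×366 = 13879 days.
Total: 283 + 13879 + 86 = 14248 days.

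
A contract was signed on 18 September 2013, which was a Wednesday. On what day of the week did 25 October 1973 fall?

Thursday

Count forward from the earlier date (October 25, 1973) to the later (September 18, 2013):
From October 25, 1973 to October 25, 2012: 39 years, of which 10 contain a Feb 29 — 29×365 + 10×366 = 14245 days.
(2000 is a leap year (divisible by 400).)
October 2012: 31 − 25 = 6 days remain.
Then 10 full months totalling 304 days.
September 1–18, 2013: 18 days.
Residual: 328 days.
Total: 14573 days.
14573 mod 7 = 6, so 6 days before Wednesday is Thursday.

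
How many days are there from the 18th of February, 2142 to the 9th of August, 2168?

From February 18, 2142 to February 18, 2168: 26 years, of which 6 contain a Feb 29 — 20×365 + 6×366 = 9496 days.
February 2168: 29 − 18 = 11 days remain (2168 is a leap year, so February has 29 days).
Then March (31), April (30), May (31), June (30), July (31): 31 + 30 + 31 + 30 + 31 = 153 days.
August 1–9, 2168: 9 days.
Residual: 173 days.
Total: 9669 days.

9669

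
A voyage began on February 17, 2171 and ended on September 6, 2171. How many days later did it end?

February 2171: 28 − 17 = 11 days remain (2171 is not a leap year, so February has 28 days).
Then March (31), April (30), May (31), June (30), July (31), August (31): 31 + 30 + 31 + 30 + 31 + 31 = 184 days.
September 1–6, 2171: 6 days.
Total: 11 + 184 + 6 = 201 days.

201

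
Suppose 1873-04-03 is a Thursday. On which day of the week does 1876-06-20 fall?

Day-of-year of April 3, 1873: 93.
Day-of-year of June 20, 1876: 172.
1873 has 365 days, so 365 − 93 = 272 days remain in 1873.
Full years: 1874: 365; 1875: 365. Sum = 730.
Total: 272 + 730 + 172 = 1174 days.
1174 mod 7 = 5, so 5 days after Thursday is Tuesday.

Tuesday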